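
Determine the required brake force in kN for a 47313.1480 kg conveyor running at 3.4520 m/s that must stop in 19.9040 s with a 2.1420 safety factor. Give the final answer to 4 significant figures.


F = 47313.1480 * 3.4520 / 19.9040 * 2.1420 / 1000
F = 17.58 kN


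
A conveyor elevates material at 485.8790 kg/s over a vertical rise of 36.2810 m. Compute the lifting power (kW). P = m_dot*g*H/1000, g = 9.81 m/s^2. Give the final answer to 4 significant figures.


P = 485.8790 * 9.81 * 36.2810 / 1000
P = 172.9 kW


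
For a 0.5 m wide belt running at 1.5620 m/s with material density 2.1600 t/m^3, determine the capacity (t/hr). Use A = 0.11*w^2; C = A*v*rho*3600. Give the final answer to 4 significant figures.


A = 0.11 * 0.5^2 = 0.0275 m^2
C = 0.0275 * 1.5620 * 2.1600 * 3600
C = 334.0 t/hr


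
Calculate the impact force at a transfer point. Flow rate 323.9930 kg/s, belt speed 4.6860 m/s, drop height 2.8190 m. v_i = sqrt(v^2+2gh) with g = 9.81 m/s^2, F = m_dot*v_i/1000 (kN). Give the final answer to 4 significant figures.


v_i = sqrt(4.6860^2 + 2*9.81*2.8190) = 8.79019 m/s
F = 323.9930 * 8.79019 / 1000
F = 2.848 kN


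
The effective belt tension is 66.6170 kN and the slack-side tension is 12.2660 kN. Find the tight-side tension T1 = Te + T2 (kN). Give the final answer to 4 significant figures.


T1 = Te + T2 = 66.6170 + 12.2660
T1 = 78.88 kN


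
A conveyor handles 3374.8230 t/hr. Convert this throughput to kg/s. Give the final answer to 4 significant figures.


m_dot = 3374.8230 * 1000 / 3600
m_dot = 937.5 kg/s


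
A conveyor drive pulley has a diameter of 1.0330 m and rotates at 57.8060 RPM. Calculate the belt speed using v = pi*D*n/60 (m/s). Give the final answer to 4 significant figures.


v = pi * 1.0330 * 57.8060 / 60
v = 3.127 m/s


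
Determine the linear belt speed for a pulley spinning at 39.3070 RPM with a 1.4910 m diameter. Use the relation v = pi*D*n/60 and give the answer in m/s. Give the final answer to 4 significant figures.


v = pi * 1.4910 * 39.3070 / 60
v = 3.069 m/s


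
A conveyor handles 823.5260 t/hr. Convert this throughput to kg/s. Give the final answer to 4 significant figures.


m_dot = 823.5260 * 1000 / 3600
m_dot = 228.8 kg/s


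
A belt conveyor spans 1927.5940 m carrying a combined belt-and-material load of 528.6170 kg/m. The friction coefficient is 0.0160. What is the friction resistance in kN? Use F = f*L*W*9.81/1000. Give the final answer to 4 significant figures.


F = 0.0160 * 1927.5940 * 528.6170 * 9.81 / 1000
F = 159.9 kN


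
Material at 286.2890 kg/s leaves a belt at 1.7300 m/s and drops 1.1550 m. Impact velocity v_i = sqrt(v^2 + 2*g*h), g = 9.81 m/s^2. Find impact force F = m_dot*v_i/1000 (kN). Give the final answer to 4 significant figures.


v_i = sqrt(1.7300^2 + 2*9.81*1.1550) = 5.06498 m/s
F = 286.2890 * 5.06498 / 1000
F = 1.450 kN


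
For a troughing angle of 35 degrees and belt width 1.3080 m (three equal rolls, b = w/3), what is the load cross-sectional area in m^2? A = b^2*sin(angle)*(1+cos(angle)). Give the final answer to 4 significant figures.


b = 1.3080/3 = 0.436 m
A = 0.436^2 * sin(35 deg) * (1 + cos(35 deg))
A = 0.1984 m^2


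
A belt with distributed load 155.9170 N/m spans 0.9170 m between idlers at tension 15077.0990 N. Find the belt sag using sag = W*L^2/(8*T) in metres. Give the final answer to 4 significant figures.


sag = 155.9170 * 0.9170^2 / (8 * 15077.0990)
sag = 0.001087 m


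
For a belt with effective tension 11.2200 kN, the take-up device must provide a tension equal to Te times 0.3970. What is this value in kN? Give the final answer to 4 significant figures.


T_tu = 11.2200 * 0.3970
T_tu = 4.454 kN


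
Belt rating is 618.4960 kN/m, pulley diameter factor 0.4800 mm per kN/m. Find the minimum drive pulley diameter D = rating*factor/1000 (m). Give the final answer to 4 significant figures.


D = 618.4960 * 0.4800 / 1000
D = 0.2969 m


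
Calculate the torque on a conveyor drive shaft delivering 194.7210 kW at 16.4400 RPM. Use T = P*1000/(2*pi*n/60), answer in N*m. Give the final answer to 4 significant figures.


omega = 2*pi*16.4400/60 = 1.72159 rad/s
T = 194.7210*1000 / 1.72159
T = 113100 N*m


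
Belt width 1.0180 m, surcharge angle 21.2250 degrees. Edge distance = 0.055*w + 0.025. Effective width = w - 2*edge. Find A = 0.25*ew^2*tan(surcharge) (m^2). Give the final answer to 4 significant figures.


edge = 0.055*1.0180 + 0.025 = 0.08099 m
ew = 1.0180 - 2*0.08099 = 0.85602 m
A = 0.25 * 0.85602^2 * tan(21.2250 deg)
A = 0.07115 m^2


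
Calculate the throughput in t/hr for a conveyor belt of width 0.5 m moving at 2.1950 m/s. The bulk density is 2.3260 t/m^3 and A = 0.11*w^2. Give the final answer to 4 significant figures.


A = 0.11 * 0.5^2 = 0.0275 m^2
C = 0.0275 * 2.1950 * 2.3260 * 3600
C = 505.5 t/hr


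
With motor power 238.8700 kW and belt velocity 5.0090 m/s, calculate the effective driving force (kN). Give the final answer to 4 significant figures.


Te = P / v = 238.8700 / 5.0090
Te = 47.69 kN


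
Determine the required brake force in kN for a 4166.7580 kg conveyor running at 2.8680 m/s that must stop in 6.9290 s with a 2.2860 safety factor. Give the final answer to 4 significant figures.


F = 4166.7580 * 2.8680 / 6.9290 * 2.2860 / 1000
F = 3.943 kN


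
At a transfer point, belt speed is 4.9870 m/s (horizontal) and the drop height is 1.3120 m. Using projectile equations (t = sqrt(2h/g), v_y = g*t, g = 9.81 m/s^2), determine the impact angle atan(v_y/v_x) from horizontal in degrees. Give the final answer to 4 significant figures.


t = sqrt(2*1.3120/9.81) = 0.517187 s
v_y = 9.81 * 0.517187 = 5.0736 m/s
angle = atan(5.0736 / 4.9870) = 45.49 deg


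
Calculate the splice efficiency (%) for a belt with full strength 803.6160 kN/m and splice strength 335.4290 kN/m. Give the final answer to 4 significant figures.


Eff = 335.4290 / 803.6160 * 100
Eff = 41.74 %


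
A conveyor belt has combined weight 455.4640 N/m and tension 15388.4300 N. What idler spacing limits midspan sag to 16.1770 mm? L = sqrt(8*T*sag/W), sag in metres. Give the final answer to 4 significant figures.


sag = 16.1770/1000 = 0.016177 m
L = sqrt(8 * 15388.4300 * 0.016177 / 455.4640)
L = 2.091 m


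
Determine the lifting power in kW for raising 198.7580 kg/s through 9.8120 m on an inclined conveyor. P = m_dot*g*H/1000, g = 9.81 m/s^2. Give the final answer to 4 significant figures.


P = 198.7580 * 9.81 * 9.8120 / 1000
P = 19.13 kW


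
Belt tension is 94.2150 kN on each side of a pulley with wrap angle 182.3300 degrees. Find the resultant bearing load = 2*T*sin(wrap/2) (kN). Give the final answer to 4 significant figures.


F = 2 * 94.2150 * sin(182.3300/2 deg)
F = 188.4 kN


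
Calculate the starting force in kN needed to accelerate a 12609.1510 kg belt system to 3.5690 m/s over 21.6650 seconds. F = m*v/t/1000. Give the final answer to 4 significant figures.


F = 12609.1510 * 3.5690 / 21.6650 / 1000
F = 2.077 kN


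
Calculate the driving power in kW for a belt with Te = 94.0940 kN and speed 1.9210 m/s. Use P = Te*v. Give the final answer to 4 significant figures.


P = Te * v = 94.0940 * 1.9210
P = 180.8 kW


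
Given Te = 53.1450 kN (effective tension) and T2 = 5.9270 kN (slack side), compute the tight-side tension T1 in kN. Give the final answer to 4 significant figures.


T1 = Te + T2 = 53.1450 + 5.9270
T1 = 59.07 kN


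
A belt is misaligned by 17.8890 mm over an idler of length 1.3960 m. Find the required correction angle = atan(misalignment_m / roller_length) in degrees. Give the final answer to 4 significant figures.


misalign_m = 17.8890 / 1000 = 0.017889 m
angle = atan(0.017889 / 1.3960)
angle = 0.7342 deg


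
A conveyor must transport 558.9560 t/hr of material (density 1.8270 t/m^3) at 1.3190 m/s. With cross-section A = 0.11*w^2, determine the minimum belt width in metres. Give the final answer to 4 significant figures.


A_req = 558.9560 / (1.3190 * 1.8270 * 3600) = 0.0644305 m^2
w = sqrt(0.0644305 / 0.11)
w = 0.7653 m


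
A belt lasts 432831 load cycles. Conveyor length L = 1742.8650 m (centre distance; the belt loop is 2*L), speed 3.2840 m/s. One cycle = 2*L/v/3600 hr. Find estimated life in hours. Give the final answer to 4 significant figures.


cycle_time = 2 * 1742.8650 / 3.2840 / 3600 = 0.294841 hr
life = 432831 * 0.294841 = 127600 hours


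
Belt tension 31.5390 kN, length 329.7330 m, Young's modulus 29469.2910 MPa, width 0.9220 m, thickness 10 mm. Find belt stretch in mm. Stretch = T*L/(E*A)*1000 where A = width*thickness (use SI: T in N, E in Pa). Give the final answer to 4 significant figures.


A = 0.9220 * 0.01 = 0.00922 m^2
Stretch = 31.5390*1000 * 329.7330 / (29469.2910e6 * 0.00922) * 1000
Stretch = 38.27 mm


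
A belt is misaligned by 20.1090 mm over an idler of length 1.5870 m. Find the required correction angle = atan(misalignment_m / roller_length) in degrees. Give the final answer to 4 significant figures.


misalign_m = 20.1090 / 1000 = 0.020109 m
angle = atan(0.020109 / 1.5870)
angle = 0.7260 deg


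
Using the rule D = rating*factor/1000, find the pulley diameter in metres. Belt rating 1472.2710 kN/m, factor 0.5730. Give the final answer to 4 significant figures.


D = 1472.2710 * 0.5730 / 1000
D = 0.8436 m


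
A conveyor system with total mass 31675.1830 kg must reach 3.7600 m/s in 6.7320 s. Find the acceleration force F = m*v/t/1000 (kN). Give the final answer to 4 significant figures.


F = 31675.1830 * 3.7600 / 6.7320 / 1000
F = 17.69 kN


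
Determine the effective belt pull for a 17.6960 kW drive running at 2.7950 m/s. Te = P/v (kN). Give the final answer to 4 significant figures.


Te = P / v = 17.6960 / 2.7950
Te = 6.331 kN


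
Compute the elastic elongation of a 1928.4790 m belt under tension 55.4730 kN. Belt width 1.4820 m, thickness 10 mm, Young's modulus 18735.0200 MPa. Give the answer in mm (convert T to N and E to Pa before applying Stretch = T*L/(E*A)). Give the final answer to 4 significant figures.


A = 1.4820 * 0.01 = 0.01482 m^2
Stretch = 55.4730*1000 * 1928.4790 / (18735.0200e6 * 0.01482) * 1000
Stretch = 385.3 mm


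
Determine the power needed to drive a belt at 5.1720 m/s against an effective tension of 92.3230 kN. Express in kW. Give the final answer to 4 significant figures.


P = Te * v = 92.3230 * 5.1720
P = 477.5 kW


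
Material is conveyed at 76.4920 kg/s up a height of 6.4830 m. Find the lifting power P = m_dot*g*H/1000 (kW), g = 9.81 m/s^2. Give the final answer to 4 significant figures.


P = 76.4920 * 9.81 * 6.4830 / 1000
P = 4.865 kW


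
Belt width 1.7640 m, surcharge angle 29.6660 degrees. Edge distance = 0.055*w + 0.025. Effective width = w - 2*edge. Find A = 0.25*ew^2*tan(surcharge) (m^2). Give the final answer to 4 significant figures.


edge = 0.055*1.7640 + 0.025 = 0.12202 m
ew = 1.7640 - 2*0.12202 = 1.51996 m
A = 0.25 * 1.51996^2 * tan(29.6660 deg)
A = 0.3290 m^2


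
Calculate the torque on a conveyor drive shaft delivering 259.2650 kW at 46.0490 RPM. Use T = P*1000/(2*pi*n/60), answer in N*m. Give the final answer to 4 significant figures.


omega = 2*pi*46.0490/60 = 4.82224 rad/s
T = 259.2650*1000 / 4.82224
T = 53760 N*m


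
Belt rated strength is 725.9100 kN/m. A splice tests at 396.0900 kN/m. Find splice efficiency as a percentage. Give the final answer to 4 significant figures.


Eff = 396.0900 / 725.9100 * 100
Eff = 54.56 %


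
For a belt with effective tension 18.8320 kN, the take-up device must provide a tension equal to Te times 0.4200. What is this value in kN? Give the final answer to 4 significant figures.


T_tu = 18.8320 * 0.4200
T_tu = 7.909 kN


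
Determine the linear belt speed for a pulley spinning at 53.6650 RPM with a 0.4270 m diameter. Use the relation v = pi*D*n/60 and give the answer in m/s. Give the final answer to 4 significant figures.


v = pi * 0.4270 * 53.6650 / 60
v = 1.200 m/s


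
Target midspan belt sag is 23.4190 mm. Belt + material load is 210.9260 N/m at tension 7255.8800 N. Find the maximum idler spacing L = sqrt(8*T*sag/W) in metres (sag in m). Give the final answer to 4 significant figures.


sag = 23.4190/1000 = 0.023419 m
L = sqrt(8 * 7255.8800 * 0.023419 / 210.9260)
L = 2.539 m


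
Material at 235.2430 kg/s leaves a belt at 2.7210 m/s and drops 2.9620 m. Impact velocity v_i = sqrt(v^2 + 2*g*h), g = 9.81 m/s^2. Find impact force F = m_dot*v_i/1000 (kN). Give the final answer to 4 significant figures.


v_i = sqrt(2.7210^2 + 2*9.81*2.9620) = 8.09434 m/s
F = 235.2430 * 8.09434 / 1000
F = 1.904 kN


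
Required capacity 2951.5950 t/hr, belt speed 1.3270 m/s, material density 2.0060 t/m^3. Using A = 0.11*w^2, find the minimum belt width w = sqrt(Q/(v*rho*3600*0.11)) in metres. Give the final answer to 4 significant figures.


A_req = 2951.5950 / (1.3270 * 2.0060 * 3600) = 0.308001 m^2
w = sqrt(0.308001 / 0.11)
w = 1.673 m


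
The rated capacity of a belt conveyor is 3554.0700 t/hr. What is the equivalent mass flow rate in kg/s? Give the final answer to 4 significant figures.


m_dot = 3554.0700 * 1000 / 3600
m_dot = 987.2 kg/s


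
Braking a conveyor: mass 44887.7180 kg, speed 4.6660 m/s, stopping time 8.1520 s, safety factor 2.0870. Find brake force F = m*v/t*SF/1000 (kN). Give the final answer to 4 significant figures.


F = 44887.7180 * 4.6660 / 8.1520 * 2.0870 / 1000
F = 53.62 kN


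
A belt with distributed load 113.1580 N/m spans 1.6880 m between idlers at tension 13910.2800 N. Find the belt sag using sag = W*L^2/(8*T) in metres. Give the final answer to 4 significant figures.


sag = 113.1580 * 1.6880^2 / (8 * 13910.2800)
sag = 0.002897 m


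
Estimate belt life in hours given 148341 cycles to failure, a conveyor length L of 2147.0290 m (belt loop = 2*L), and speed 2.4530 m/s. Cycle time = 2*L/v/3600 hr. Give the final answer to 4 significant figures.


cycle_time = 2 * 2147.0290 / 2.4530 / 3600 = 0.486259 hr
life = 148341 * 0.486259 = 72130 hours


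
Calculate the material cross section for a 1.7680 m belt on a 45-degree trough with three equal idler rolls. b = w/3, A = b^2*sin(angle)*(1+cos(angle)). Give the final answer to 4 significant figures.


b = 1.7680/3 = 0.589333 m
A = 0.589333^2 * sin(45 deg) * (1 + cos(45 deg))
A = 0.4192 m^2


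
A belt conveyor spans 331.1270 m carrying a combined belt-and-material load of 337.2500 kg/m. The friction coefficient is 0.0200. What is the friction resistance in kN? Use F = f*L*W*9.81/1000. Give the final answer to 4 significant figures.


F = 0.0200 * 331.1270 * 337.2500 * 9.81 / 1000
F = 21.91 kN


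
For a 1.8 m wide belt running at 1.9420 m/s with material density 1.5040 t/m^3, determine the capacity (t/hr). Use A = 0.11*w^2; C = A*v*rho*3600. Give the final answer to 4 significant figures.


A = 0.11 * 1.8^2 = 0.3564 m^2
C = 0.3564 * 1.9420 * 1.5040 * 3600
C = 3747 t/hr


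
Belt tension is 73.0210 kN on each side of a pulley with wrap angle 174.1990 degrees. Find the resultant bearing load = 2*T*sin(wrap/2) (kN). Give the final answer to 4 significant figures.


F = 2 * 73.0210 * sin(174.1990/2 deg)
F = 145.9 kN


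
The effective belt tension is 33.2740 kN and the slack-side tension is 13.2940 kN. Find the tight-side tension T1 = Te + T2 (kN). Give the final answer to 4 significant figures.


T1 = Te + T2 = 33.2740 + 13.2940
T1 = 46.57 kN


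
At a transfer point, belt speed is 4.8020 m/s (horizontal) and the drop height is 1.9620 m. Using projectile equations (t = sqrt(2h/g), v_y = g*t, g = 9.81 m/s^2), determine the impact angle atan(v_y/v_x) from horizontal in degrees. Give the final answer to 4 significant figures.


t = sqrt(2*1.9620/9.81) = 0.632456 s
v_y = 9.81 * 0.632456 = 6.20439 m/s
angle = atan(6.20439 / 4.8020) = 52.26 deg


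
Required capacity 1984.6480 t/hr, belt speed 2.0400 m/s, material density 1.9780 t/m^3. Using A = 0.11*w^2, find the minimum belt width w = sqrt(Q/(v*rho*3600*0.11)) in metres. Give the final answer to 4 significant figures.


A_req = 1984.6480 / (2.0400 * 1.9780 * 3600) = 0.136623 m^2
w = sqrt(0.136623 / 0.11)
w = 1.114 m


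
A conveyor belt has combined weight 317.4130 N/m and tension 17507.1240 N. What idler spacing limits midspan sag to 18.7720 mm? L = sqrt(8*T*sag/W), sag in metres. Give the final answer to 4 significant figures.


sag = 18.7720/1000 = 0.018772 m
L = sqrt(8 * 17507.1240 * 0.018772 / 317.4130)
L = 2.878 m


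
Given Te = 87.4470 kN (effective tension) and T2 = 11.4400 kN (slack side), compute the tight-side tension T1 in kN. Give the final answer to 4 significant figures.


T1 = Te + T2 = 87.4470 + 11.4400
T1 = 98.89 kN


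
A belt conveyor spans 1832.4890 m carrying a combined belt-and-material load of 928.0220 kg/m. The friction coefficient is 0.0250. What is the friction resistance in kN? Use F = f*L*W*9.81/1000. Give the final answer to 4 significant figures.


F = 0.0250 * 1832.4890 * 928.0220 * 9.81 / 1000
F = 417.1 kN


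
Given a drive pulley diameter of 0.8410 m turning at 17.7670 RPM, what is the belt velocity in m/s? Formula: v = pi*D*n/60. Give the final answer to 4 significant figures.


v = pi * 0.8410 * 17.7670 / 60
v = 0.7824 m/s


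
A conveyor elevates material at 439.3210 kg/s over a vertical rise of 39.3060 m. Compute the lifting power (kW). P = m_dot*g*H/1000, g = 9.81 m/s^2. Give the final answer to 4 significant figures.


P = 439.3210 * 9.81 * 39.3060 / 1000
P = 169.4 kW


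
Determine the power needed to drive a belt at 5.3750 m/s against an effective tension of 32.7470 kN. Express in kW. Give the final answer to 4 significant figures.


P = Te * v = 32.7470 * 5.3750
P = 176.0 kW


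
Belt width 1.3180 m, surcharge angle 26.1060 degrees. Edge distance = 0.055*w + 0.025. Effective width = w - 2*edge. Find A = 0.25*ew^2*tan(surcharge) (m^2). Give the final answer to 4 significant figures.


edge = 0.055*1.3180 + 0.025 = 0.09749 m
ew = 1.3180 - 2*0.09749 = 1.12302 m
A = 0.25 * 1.12302^2 * tan(26.1060 deg)
A = 0.1545 m^2


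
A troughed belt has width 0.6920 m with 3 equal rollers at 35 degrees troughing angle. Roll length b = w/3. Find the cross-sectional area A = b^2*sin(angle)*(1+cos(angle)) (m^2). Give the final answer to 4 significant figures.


b = 0.6920/3 = 0.230667 m
A = 0.230667^2 * sin(35 deg) * (1 + cos(35 deg))
A = 0.05552 m^2


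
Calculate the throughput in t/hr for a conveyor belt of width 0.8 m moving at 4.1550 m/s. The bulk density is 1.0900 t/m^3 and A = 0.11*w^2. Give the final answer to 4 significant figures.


A = 0.11 * 0.8^2 = 0.0704 m^2
C = 0.0704 * 4.1550 * 1.0900 * 3600
C = 1148 t/hr


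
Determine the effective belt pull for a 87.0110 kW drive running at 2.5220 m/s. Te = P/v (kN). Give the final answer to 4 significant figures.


Te = P / v = 87.0110 / 2.5220
Te = 34.50 kN


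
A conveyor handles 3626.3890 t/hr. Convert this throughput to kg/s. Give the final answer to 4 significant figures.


m_dot = 3626.3890 * 1000 / 3600
m_dot = 1007 kg/s


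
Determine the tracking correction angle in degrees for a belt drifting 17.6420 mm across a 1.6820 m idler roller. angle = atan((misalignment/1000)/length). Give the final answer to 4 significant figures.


misalign_m = 17.6420 / 1000 = 0.017642 m
angle = atan(0.017642 / 1.6820)
angle = 0.6009 deg


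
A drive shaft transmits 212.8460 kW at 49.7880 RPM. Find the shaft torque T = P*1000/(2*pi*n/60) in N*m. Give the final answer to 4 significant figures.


omega = 2*pi*49.7880/60 = 5.21379 rad/s
T = 212.8460*1000 / 5.21379
T = 40820 N*m


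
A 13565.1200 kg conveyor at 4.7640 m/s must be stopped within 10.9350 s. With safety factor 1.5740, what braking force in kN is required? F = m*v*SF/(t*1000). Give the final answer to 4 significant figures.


F = 13565.1200 * 4.7640 / 10.9350 * 1.5740 / 1000
F = 9.302 kN


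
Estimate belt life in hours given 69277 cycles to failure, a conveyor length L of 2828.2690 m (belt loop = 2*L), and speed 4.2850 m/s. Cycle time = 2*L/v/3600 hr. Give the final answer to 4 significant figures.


cycle_time = 2 * 2828.2690 / 4.2850 / 3600 = 0.366689 hr
life = 69277 * 0.366689 = 25400 hours


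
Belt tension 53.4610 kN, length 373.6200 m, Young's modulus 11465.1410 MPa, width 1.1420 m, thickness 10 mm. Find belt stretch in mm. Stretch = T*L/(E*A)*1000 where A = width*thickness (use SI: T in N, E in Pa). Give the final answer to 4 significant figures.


A = 1.1420 * 0.01 = 0.01142 m^2
Stretch = 53.4610*1000 * 373.6200 / (11465.1410e6 * 0.01142) * 1000
Stretch = 152.6 mm


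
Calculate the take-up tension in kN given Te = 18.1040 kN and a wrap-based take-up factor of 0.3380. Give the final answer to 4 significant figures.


T_tu = 18.1040 * 0.3380
T_tu = 6.119 kN


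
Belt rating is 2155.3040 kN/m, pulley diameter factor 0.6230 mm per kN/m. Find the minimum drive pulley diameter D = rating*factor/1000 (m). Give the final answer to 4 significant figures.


D = 2155.3040 * 0.6230 / 1000
D = 1.343 m


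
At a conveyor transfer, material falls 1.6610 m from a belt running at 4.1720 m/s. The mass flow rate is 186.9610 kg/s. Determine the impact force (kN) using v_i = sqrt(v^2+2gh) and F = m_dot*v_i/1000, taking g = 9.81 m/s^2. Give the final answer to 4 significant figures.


v_i = sqrt(4.1720^2 + 2*9.81*1.6610) = 7.07067 m/s
F = 186.9610 * 7.07067 / 1000
F = 1.322 kN


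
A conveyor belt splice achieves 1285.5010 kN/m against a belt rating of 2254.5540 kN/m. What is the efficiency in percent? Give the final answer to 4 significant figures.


Eff = 1285.5010 / 2254.5540 * 100
Eff = 57.02 %


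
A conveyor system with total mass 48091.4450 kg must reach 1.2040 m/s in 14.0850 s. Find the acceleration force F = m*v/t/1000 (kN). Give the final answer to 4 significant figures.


F = 48091.4450 * 1.2040 / 14.0850 / 1000
F = 4.111 kN


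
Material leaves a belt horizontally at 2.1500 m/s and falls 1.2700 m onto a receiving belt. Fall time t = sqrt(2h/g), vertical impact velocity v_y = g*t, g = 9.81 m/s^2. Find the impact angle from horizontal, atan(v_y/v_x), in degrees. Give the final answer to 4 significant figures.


t = sqrt(2*1.2700/9.81) = 0.508841 s
v_y = 9.81 * 0.508841 = 4.99173 m/s
angle = atan(4.99173 / 2.1500) = 66.70 deg


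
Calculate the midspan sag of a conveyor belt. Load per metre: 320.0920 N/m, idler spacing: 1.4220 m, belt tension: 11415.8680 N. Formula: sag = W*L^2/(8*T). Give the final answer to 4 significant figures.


sag = 320.0920 * 1.4220^2 / (8 * 11415.8680)
sag = 0.007087 m


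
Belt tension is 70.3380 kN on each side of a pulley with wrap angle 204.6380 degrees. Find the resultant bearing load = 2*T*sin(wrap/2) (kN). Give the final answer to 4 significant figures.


F = 2 * 70.3380 * sin(204.6380/2 deg)
F = 137.4 kN


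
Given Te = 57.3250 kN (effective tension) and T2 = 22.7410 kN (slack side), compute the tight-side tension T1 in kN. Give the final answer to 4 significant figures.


T1 = Te + T2 = 57.3250 + 22.7410
T1 = 80.07 kN


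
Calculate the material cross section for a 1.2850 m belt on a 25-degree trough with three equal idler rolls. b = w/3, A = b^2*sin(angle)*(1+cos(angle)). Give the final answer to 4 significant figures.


b = 1.2850/3 = 0.428333 m
A = 0.428333^2 * sin(25 deg) * (1 + cos(25 deg))
A = 0.1478 m^2


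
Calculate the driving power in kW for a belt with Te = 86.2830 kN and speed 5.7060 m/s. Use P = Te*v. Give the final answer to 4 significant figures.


P = Te * v = 86.2830 * 5.7060
P = 492.3 kW


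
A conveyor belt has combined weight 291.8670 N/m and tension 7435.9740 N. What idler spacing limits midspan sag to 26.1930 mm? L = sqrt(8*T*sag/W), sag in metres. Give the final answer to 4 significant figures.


sag = 26.1930/1000 = 0.026193 m
L = sqrt(8 * 7435.9740 * 0.026193 / 291.8670)
L = 2.311 m


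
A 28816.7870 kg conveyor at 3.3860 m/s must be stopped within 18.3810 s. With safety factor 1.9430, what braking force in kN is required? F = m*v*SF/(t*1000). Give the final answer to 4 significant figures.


F = 28816.7870 * 3.3860 / 18.3810 * 1.9430 / 1000
F = 10.31 kN


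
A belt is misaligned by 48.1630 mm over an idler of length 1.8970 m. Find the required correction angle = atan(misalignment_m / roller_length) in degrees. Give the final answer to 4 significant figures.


misalign_m = 48.1630 / 1000 = 0.048163 m
angle = atan(0.048163 / 1.8970)
angle = 1.454 deg


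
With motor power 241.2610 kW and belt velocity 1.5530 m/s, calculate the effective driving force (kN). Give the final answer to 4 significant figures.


Te = P / v = 241.2610 / 1.5530
Te = 155.4 kN


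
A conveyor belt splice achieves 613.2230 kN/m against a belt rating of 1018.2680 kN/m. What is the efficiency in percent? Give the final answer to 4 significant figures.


Eff = 613.2230 / 1018.2680 * 100
Eff = 60.22 %


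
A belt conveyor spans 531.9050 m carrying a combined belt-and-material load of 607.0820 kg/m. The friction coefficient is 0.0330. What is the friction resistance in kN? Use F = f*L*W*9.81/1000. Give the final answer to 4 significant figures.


F = 0.0330 * 531.9050 * 607.0820 * 9.81 / 1000
F = 104.5 kN


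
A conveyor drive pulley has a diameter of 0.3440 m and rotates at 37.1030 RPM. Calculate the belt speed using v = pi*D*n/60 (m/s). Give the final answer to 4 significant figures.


v = pi * 0.3440 * 37.1030 / 60
v = 0.6683 m/s


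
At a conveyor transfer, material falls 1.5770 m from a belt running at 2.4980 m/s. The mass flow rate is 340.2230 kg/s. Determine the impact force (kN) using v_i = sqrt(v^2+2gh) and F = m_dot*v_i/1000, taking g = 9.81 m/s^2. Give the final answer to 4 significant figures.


v_i = sqrt(2.4980^2 + 2*9.81*1.5770) = 6.0976 m/s
F = 340.2230 * 6.0976 / 1000
F = 2.075 kN


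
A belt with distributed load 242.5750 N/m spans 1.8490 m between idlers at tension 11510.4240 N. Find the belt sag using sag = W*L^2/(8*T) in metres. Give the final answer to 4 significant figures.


sag = 242.5750 * 1.8490^2 / (8 * 11510.4240)
sag = 0.009006 m


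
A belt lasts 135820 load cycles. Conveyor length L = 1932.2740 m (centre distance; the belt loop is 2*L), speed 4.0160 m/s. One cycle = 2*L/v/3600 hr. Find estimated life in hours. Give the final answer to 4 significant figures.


cycle_time = 2 * 1932.2740 / 4.0160 / 3600 = 0.267302 hr
life = 135820 * 0.267302 = 36300 hours


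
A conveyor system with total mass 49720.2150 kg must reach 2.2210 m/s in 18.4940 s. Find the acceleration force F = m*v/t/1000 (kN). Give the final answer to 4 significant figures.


F = 49720.2150 * 2.2210 / 18.4940 / 1000
F = 5.971 kN


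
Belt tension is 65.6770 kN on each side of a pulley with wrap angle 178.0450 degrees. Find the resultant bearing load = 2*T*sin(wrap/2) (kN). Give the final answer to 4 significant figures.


F = 2 * 65.6770 * sin(178.0450/2 deg)
F = 131.3 kN


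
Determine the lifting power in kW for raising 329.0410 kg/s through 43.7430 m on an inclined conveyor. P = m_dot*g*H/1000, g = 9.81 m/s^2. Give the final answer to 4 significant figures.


P = 329.0410 * 9.81 * 43.7430 / 1000
P = 141.2 kW


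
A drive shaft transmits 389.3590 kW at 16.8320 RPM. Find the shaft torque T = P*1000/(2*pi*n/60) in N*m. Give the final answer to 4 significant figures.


omega = 2*pi*16.8320/60 = 1.76264 rad/s
T = 389.3590*1000 / 1.76264
T = 220900 N*m


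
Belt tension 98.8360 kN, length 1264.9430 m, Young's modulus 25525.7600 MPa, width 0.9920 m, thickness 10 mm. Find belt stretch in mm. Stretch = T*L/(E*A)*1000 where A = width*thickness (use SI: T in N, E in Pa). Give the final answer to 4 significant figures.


A = 0.9920 * 0.01 = 0.00992 m^2
Stretch = 98.8360*1000 * 1264.9430 / (25525.7600e6 * 0.00992) * 1000
Stretch = 493.7 mm


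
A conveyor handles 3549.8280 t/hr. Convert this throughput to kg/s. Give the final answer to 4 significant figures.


m_dot = 3549.8280 * 1000 / 3600
m_dot = 986.1 kg/s


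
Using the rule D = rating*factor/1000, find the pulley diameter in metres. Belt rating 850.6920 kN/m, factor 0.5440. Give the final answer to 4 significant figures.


D = 850.6920 * 0.5440 / 1000
D = 0.4628 m


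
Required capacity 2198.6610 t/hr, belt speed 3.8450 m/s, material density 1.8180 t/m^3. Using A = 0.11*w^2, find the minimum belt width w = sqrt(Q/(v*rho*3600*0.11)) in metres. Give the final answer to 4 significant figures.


A_req = 2198.6610 / (3.8450 * 1.8180 * 3600) = 0.0873706 m^2
w = sqrt(0.0873706 / 0.11)
w = 0.8912 m


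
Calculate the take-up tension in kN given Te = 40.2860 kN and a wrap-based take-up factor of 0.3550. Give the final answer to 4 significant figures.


T_tu = 40.2860 * 0.3550
T_tu = 14.30 kN


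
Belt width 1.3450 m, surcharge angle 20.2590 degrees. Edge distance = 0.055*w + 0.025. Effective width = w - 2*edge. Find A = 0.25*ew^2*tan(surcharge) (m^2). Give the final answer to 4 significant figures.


edge = 0.055*1.3450 + 0.025 = 0.098975 m
ew = 1.3450 - 2*0.098975 = 1.14705 m
A = 0.25 * 1.14705^2 * tan(20.2590 deg)
A = 0.1214 m^2


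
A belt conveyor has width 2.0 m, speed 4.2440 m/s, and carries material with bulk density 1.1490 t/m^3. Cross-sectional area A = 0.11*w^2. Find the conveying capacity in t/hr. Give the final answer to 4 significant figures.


A = 0.11 * 2.0^2 = 0.44 m^2
C = 0.44 * 4.2440 * 1.1490 * 3600
C = 7724 t/hr


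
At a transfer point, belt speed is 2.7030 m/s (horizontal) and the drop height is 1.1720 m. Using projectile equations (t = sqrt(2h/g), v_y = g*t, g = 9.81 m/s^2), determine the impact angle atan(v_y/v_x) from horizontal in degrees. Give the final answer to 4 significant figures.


t = sqrt(2*1.1720/9.81) = 0.488815 s
v_y = 9.81 * 0.488815 = 4.79528 m/s
angle = atan(4.79528 / 2.7030) = 60.59 deg


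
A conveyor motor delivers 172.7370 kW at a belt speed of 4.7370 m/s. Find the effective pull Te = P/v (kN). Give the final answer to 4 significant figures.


Te = P / v = 172.7370 / 4.7370
Te = 36.47 kN


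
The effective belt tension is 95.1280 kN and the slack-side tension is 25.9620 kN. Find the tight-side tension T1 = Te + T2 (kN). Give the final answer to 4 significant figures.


T1 = Te + T2 = 95.1280 + 25.9620
T1 = 121.1 kN


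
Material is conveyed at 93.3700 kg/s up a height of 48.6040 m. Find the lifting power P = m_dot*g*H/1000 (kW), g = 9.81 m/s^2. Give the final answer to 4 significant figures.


P = 93.3700 * 9.81 * 48.6040 / 1000
P = 44.52 kW


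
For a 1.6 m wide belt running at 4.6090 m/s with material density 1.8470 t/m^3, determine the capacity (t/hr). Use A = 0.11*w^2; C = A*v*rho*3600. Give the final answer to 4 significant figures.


A = 0.11 * 1.6^2 = 0.2816 m^2
C = 0.2816 * 4.6090 * 1.8470 * 3600
C = 8630 t/hr


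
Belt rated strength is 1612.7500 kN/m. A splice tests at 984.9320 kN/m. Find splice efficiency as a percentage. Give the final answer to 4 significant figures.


Eff = 984.9320 / 1612.7500 * 100
Eff = 61.07 %


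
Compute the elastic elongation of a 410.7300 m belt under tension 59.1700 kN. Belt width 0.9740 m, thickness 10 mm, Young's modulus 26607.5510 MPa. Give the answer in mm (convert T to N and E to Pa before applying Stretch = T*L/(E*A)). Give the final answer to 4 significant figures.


A = 0.9740 * 0.01 = 0.00974 m^2
Stretch = 59.1700*1000 * 410.7300 / (26607.5510e6 * 0.00974) * 1000
Stretch = 93.78 mm


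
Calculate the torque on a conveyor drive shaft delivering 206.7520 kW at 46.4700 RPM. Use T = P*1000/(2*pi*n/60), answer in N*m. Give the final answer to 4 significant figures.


omega = 2*pi*46.4700/60 = 4.86633 rad/s
T = 206.7520*1000 / 4.86633
T = 42490 N*m


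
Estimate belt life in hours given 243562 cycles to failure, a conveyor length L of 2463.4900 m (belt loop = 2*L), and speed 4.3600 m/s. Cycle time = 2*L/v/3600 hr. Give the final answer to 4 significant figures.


cycle_time = 2 * 2463.4900 / 4.3600 / 3600 = 0.3139 hr
life = 243562 * 0.3139 = 76450 hours


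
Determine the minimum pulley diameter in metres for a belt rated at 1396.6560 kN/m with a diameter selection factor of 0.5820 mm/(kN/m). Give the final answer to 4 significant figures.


D = 1396.6560 * 0.5820 / 1000
D = 0.8129 m


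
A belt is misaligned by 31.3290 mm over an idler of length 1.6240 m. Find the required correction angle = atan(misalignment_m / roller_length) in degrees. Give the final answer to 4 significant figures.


misalign_m = 31.3290 / 1000 = 0.031329 m
angle = atan(0.031329 / 1.6240)
angle = 1.105 deg


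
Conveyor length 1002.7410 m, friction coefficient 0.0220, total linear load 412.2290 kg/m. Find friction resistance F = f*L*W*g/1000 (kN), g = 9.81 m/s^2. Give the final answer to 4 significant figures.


F = 0.0220 * 1002.7410 * 412.2290 * 9.81 / 1000
F = 89.21 kN


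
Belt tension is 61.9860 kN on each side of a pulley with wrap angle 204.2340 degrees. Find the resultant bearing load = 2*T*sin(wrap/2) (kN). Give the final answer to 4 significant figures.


F = 2 * 61.9860 * sin(204.2340/2 deg)
F = 121.2 kN


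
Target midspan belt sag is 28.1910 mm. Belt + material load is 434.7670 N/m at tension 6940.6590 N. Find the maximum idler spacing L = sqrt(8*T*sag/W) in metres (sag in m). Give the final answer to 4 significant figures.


sag = 28.1910/1000 = 0.028191 m
L = sqrt(8 * 6940.6590 * 0.028191 / 434.7670)
L = 1.897 m


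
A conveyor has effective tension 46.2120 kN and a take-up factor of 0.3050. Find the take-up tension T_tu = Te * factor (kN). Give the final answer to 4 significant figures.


T_tu = 46.2120 * 0.3050
T_tu = 14.09 kN


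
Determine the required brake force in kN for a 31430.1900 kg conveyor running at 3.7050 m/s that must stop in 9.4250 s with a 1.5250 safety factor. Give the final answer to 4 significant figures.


F = 31430.1900 * 3.7050 / 9.4250 * 1.5250 / 1000
F = 18.84 kN


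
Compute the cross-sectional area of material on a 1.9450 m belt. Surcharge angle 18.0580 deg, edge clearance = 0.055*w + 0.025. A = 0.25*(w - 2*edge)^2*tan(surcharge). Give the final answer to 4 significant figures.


edge = 0.055*1.9450 + 0.025 = 0.131975 m
ew = 1.9450 - 2*0.131975 = 1.68105 m
A = 0.25 * 1.68105^2 * tan(18.0580 deg)
A = 0.2303 m^2


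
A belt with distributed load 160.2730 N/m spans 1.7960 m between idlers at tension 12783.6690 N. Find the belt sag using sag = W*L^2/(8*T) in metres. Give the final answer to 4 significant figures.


sag = 160.2730 * 1.7960^2 / (8 * 12783.6690)
sag = 0.005055 m


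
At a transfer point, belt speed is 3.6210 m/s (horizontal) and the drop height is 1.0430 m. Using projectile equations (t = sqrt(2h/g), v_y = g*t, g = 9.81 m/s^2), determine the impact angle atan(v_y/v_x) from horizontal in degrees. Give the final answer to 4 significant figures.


t = sqrt(2*1.0430/9.81) = 0.461129 s
v_y = 9.81 * 0.461129 = 4.52368 m/s
angle = atan(4.52368 / 3.6210) = 51.32 deg


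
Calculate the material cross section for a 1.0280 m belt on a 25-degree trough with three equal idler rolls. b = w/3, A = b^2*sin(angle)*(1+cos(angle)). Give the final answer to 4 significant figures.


b = 1.0280/3 = 0.342667 m
A = 0.342667^2 * sin(25 deg) * (1 + cos(25 deg))
A = 0.09460 m^2


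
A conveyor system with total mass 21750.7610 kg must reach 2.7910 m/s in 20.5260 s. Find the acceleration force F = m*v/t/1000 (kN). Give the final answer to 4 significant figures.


F = 21750.7610 * 2.7910 / 20.5260 / 1000
F = 2.958 kN


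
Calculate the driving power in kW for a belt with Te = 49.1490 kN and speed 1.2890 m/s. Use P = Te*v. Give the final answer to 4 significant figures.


P = Te * v = 49.1490 * 1.2890
P = 63.35 kW


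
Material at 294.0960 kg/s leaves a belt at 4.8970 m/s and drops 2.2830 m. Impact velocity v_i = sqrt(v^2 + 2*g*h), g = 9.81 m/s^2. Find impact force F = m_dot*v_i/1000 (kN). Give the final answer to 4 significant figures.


v_i = sqrt(4.8970^2 + 2*9.81*2.2830) = 8.29295 m/s
F = 294.0960 * 8.29295 / 1000
F = 2.439 kN


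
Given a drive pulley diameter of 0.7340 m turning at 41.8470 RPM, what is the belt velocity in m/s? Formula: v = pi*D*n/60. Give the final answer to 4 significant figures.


v = pi * 0.7340 * 41.8470 / 60
v = 1.608 m/s


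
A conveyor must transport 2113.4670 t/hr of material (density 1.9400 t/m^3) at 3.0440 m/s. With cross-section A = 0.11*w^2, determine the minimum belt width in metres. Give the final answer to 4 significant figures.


A_req = 2113.4670 / (3.0440 * 1.9400 * 3600) = 0.0994138 m^2
w = sqrt(0.0994138 / 0.11)
w = 0.9507 m


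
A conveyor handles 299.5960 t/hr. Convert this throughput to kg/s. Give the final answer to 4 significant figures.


m_dot = 299.5960 * 1000 / 3600
m_dot = 83.22 kg/s


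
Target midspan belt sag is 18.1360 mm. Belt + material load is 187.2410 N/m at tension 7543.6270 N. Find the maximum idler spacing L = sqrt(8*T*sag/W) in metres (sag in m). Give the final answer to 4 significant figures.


sag = 18.1360/1000 = 0.018136 m
L = sqrt(8 * 7543.6270 * 0.018136 / 187.2410)
L = 2.418 m


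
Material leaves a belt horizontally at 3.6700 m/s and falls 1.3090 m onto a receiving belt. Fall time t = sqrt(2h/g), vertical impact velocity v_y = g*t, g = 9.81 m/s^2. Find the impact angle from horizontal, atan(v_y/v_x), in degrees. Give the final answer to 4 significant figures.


t = sqrt(2*1.3090/9.81) = 0.516595 s
v_y = 9.81 * 0.516595 = 5.0678 m/s
angle = atan(5.0678 / 3.6700) = 54.09 deg


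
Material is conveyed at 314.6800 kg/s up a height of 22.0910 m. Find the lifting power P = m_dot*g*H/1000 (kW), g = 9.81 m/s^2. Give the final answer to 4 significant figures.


P = 314.6800 * 9.81 * 22.0910 / 1000
P = 68.20 kW


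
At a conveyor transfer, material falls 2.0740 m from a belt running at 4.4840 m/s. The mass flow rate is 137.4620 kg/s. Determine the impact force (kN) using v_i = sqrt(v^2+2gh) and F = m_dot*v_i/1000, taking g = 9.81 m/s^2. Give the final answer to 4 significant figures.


v_i = sqrt(4.4840^2 + 2*9.81*2.0740) = 7.79732 m/s
F = 137.4620 * 7.79732 / 1000
F = 1.072 kN


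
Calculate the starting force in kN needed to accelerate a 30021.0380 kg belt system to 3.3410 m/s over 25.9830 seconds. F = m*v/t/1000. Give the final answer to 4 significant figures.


F = 30021.0380 * 3.3410 / 25.9830 / 1000
F = 3.860 kN


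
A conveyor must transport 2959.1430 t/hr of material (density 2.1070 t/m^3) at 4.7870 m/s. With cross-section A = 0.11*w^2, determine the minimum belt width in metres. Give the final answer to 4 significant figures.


A_req = 2959.1430 / (4.7870 * 2.1070 * 3600) = 0.0814958 m^2
w = sqrt(0.0814958 / 0.11)
w = 0.8607 m


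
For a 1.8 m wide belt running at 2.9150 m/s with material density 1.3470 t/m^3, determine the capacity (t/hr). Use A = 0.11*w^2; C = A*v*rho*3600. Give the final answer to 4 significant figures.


A = 0.11 * 1.8^2 = 0.3564 m^2
C = 0.3564 * 2.9150 * 1.3470 * 3600
C = 5038 t/hr


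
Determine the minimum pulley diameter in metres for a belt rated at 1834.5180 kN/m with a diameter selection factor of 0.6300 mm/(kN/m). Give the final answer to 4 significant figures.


D = 1834.5180 * 0.6300 / 1000
D = 1.156 m


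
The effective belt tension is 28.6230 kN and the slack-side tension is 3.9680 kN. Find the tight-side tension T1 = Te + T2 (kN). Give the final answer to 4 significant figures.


T1 = Te + T2 = 28.6230 + 3.9680
T1 = 32.59 kN


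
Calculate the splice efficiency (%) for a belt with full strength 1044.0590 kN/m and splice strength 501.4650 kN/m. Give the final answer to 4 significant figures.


Eff = 501.4650 / 1044.0590 * 100
Eff = 48.03 %


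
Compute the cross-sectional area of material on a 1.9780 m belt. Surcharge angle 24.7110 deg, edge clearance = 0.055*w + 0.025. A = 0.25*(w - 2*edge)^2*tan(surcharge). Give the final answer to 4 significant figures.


edge = 0.055*1.9780 + 0.025 = 0.13379 m
ew = 1.9780 - 2*0.13379 = 1.71042 m
A = 0.25 * 1.71042^2 * tan(24.7110 deg)
A = 0.3366 m^2
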